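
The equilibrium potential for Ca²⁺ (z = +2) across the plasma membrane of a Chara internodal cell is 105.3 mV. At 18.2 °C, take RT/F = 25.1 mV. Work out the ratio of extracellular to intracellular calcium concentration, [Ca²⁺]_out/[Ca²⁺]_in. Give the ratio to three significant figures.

ln([out]/[in]) = E·z/(25.1) = 105.3 × 2 / 25.1 = 8.3904
[out]/[in] = e^(8.3904) = 4405

4400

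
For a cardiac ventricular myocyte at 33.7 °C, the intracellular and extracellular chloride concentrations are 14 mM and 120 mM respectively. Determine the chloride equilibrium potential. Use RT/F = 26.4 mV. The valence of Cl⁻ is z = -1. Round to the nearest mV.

E = (26.4/z) · ln([Cl⁻]_out/[Cl⁻]_in) with z = -1.
For an anion, dividing by z = -1 reverses the sign.
= (26.4/-1) · ln(120/14) = -26.40 · ln(8.571)
= -26.40 · (2.1484) = -56.72 mV

-57 mV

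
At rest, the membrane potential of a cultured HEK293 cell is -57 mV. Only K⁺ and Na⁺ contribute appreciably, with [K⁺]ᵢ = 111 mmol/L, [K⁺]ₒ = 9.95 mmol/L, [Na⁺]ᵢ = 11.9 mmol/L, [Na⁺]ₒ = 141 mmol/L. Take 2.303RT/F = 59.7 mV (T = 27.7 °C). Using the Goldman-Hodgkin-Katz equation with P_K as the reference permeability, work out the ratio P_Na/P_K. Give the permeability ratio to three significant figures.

0.0170

Let α = P_Na/P_K. GHK: Vm = 59.7·log₁₀[(Kₒ + α·Naₒ)/(Kᵢ + α·Naᵢ)].
10^(Vm/59.7) = 10^(-57.0/59.7) = 0.11098
So 0.11098·(Kᵢ + α·Naᵢ) = Kₒ + α·Naₒ → α = (0.11098·111.0 − 9.95) / (141.0 − 0.11098·11.9)
α = (12.32 − 9.95) / (141.0 − 1.321) = 2.368/139.7 = 0.01695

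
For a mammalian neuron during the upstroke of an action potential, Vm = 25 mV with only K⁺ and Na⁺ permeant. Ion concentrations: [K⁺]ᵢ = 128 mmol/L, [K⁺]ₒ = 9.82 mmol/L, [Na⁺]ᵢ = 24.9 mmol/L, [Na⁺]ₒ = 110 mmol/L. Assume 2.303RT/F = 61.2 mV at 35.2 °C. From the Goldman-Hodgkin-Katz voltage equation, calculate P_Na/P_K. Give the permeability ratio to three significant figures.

6.88

Let α = P_Na/P_K. GHK: Vm = 61.2·log₁₀[(Kₒ + α·Naₒ)/(Kᵢ + α·Naᵢ)].
10^(Vm/61.2) = 10^(25.0/61.2) = 2.5615
So 2.5615·(Kᵢ + α·Naᵢ) = Kₒ + α·Naₒ → α = (2.5615·128.0 − 9.82) / (110.0 − 2.5615·24.9)
α = (327.9 − 9.82) / (110.0 − 63.78) = 318.1/46.22 = 6.882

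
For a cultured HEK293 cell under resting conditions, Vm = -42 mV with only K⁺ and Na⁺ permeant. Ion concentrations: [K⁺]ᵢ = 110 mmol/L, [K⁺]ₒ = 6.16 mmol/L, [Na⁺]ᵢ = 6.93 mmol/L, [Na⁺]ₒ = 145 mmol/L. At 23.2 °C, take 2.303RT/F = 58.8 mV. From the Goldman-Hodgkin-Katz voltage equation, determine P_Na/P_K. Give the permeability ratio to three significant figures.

Let α = P_Na/P_K. GHK: Vm = 58.8·log₁₀[(Kₒ + α·Naₒ)/(Kᵢ + α·Naᵢ)].
10^(Vm/58.8) = 10^(-42.0/58.8) = 0.19307
So 0.19307·(Kᵢ + α·Naᵢ) = Kₒ + α·Naₒ → α = (0.19307·110.0 − 6.16) / (145.0 − 0.19307·6.93)
α = (21.24 − 6.16) / (145.0 − 1.338) = 15.08/143.7 = 0.105

0.105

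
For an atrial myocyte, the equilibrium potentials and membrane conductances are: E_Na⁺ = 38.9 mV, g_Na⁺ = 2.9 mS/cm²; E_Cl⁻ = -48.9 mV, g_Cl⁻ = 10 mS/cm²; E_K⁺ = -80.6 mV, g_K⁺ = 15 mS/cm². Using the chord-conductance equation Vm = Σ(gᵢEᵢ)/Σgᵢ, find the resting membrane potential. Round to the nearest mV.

Σ gᵢEᵢ = 2.9·(38.9) + 10·(-48.9) + 15·(-80.6) = -1585.19
Σ gᵢ = 2.9 + 10 + 15 = 27.9
Vm = -1585.19 / 27.9 = -56.82 mV

-57 mV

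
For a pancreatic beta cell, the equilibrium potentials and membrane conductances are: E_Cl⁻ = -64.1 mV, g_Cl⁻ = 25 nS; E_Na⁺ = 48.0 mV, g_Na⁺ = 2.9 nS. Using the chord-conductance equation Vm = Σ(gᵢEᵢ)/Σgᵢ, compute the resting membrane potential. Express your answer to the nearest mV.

-52 mV

Σ gᵢEᵢ = 25·(-64.1) + 2.9·(48.0) = -1463.30
Σ gᵢ = 25 + 2.9 = 27.9
Vm = -1463.30 / 27.9 = -52.45 mV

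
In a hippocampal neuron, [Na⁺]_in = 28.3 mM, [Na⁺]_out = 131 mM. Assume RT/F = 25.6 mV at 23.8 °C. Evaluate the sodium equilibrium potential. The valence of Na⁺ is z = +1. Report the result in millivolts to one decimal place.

39.2 mV

E = (25.6/z) · ln([Na⁺]_out/[Na⁺]_in) with z = +1.
= (25.6/1) · ln(131/28.3) = 25.60 · ln(4.629)
= 25.60 · (1.5323) = 39.23 mV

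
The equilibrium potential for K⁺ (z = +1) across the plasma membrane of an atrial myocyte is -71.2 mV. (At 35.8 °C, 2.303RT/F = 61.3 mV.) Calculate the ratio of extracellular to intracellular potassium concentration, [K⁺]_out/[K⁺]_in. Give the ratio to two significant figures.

0.069

log₁₀([out]/[in]) = E·z/(61.3) = -71.2 × 1 / 61.3 = -1.1615
[out]/[in] = 10^(-1.1615) = 0.06894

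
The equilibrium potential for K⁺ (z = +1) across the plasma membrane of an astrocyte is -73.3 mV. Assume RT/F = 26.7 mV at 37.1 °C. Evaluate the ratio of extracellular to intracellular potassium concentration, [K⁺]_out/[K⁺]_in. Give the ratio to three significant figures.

ln([out]/[in]) = E·z/(26.7) = -73.3 × 1 / 26.7 = -2.7453
[out]/[in] = e^(-2.7453) = 0.06423

0.0642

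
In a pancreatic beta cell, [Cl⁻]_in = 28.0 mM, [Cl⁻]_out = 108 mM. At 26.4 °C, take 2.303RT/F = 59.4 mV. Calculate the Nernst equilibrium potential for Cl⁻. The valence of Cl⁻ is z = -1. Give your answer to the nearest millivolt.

E = (59.4/z) · log₁₀([Cl⁻]_out/[Cl⁻]_in) with z = -1.
For an anion, dividing by z = -1 reverses the sign.
= (59.4/-1) · log₁₀(108/28.0) = -59.40 · log₁₀(3.857)
= -59.40 · (0.5863) = -34.82 mV

-35 mV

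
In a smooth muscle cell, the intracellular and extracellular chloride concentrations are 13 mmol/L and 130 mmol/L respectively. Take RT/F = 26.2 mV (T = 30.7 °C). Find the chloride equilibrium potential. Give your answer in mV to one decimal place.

E = (26.2/z) · ln([Cl⁻]_out/[Cl⁻]_in) with z = -1.
For an anion, dividing by z = -1 reverses the sign.
= (26.2/-1) · ln(130/13) = -26.20 · ln(10)
= -26.20 · (2.3026) = -60.33 mV

-60.3 mV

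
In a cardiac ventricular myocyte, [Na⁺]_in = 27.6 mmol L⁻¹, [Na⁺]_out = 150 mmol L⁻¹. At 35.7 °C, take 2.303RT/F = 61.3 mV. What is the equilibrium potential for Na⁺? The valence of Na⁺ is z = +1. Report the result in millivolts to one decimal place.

45.1 mV

E = (61.3/z) · log₁₀([Na⁺]_out/[Na⁺]_in) with z = +1.
= (61.3/1) · log₁₀(150/27.6) = 61.30 · log₁₀(5.435)
= 61.30 · (0.7352) = 45.07 mV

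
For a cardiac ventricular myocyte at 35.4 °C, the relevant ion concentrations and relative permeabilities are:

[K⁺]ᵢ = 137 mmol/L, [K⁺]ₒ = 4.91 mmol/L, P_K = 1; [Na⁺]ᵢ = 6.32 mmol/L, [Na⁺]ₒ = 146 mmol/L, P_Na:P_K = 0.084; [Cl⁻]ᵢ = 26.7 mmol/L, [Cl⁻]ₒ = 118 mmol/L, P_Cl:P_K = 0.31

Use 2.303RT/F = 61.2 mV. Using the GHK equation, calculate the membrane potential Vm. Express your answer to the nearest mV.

Vm = 61.2 · log₁₀[(Σ P·[cation]ₒ + Σ P·[anion]ᵢ) / (Σ P·[cation]ᵢ + Σ P·[anion]ₒ)]
Numerator = 1×4.91 + 0.084×146 + 0.31×26.7 = 25.45
Denominator = 1×137 + 0.084×6.32 + 0.31×118 = 174.1
Vm = 61.2 · log₁₀(0.14618) = 61.2 × (-0.8351) = -51.11 mV

-51 mV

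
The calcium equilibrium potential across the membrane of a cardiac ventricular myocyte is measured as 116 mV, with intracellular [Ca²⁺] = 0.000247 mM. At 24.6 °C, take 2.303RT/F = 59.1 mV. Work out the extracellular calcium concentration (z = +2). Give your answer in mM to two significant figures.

2.1 mM

Nernst: E = (59.1/2) · log₁₀([out]/[in]), so log₁₀([out]/[in]) = 116.0 × 2 / 59.1 = 3.9255.
[out]/[in] = 10^(3.9255) = 8425.
[out] = 8425 × 0.000247 = 2.081 mM.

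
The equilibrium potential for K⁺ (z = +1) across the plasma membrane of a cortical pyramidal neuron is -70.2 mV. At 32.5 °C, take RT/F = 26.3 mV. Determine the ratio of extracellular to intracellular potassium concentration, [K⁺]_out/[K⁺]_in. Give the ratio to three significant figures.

0.0693

ln([out]/[in]) = E·z/(26.3) = -70.2 × 1 / 26.3 = -2.6692
[out]/[in] = e^(-2.6692) = 0.06931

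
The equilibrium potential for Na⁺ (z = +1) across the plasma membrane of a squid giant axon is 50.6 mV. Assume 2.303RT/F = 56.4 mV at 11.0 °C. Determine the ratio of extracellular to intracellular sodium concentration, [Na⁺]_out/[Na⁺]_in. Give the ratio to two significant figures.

7.9

log₁₀([out]/[in]) = E·z/(56.4) = 50.6 × 1 / 56.4 = 0.8972
[out]/[in] = 10^(0.8972) = 7.892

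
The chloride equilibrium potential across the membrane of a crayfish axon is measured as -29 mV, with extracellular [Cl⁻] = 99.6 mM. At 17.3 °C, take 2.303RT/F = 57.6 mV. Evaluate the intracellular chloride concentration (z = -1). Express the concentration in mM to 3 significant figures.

31.2 mM

Nernst: E = (57.6/-1) · log₁₀([out]/[in]), so log₁₀([out]/[in]) = -29.0 × -1 / 57.6 = 0.5035.
[out]/[in] = 10^(0.5035) = 3.188.
[in] = 99.6 / 3.188 = 31.25 mM.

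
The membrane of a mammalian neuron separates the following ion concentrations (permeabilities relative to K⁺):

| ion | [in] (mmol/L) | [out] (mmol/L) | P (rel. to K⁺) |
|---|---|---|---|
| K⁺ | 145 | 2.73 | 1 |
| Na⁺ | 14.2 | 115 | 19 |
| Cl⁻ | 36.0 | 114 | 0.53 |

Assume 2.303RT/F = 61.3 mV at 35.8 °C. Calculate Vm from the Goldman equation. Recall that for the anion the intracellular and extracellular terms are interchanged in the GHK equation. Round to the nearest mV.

41 mV

Vm = 61.3 · log₁₀[(Σ P·[cation]ₒ + Σ P·[anion]ᵢ) / (Σ P·[cation]ᵢ + Σ P·[anion]ₒ)]
Numerator = 1×2.73 + 19×115 + 0.53×36.0 = 2207
Denominator = 1×145 + 19×14.2 + 0.53×114 = 475.2
Vm = 61.3 · log₁₀(4.6438) = 61.3 × (0.6669) = 40.88 mV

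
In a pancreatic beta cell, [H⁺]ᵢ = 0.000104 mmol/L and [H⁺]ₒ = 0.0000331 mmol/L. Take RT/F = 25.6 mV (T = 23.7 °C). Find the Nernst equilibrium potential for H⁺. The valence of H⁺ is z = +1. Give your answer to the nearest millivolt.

-29 mV

E = (25.6/z) · ln([H⁺]_out/[H⁺]_in) with z = +1.
= (25.6/1) · ln(0.0000331/0.000104) = 25.60 · ln(0.3183)
= 25.60 · (-1.1449) = -29.31 mV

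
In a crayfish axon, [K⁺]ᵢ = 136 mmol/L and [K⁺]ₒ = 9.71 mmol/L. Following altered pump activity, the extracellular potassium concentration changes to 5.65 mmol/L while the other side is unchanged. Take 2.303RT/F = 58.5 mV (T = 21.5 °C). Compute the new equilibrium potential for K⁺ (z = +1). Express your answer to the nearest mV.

After the shift: [K⁺]_out = 5.65, [K⁺]_in = 136 mmol/L.
E_new = (58.5/1)·log₁₀(5.65/136) = 58.50 · (-1.3815) = -80.82 mV

-81 mV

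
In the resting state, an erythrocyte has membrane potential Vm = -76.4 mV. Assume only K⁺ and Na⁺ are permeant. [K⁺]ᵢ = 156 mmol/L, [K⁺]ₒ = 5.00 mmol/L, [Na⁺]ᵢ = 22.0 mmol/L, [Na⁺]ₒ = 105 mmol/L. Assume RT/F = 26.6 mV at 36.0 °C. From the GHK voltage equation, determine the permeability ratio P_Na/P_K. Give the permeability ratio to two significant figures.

0.037

Let α = P_Na/P_K. GHK: Vm = 26.6·ln[(Kₒ + α·Naₒ)/(Kᵢ + α·Naᵢ)].
e^(Vm/26.6) = e^(-76.4/26.6) = 0.056575
So 0.056575·(Kᵢ + α·Naᵢ) = Kₒ + α·Naₒ → α = (0.056575·156.0 − 5.0) / (105.0 − 0.056575·22.0)
α = (8.826 − 5.0) / (105.0 − 1.245) = 3.826/103.8 = 0.03687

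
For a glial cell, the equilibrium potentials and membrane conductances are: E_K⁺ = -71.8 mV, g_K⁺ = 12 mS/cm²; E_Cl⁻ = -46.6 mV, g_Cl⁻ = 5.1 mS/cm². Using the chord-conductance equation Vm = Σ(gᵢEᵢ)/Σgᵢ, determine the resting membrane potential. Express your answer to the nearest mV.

Σ gᵢEᵢ = 12·(-71.8) + 5.1·(-46.6) = -1099.26
Σ gᵢ = 12 + 5.1 = 17.1
Vm = -1099.26 / 17.1 = -64.28 mV

-64 mV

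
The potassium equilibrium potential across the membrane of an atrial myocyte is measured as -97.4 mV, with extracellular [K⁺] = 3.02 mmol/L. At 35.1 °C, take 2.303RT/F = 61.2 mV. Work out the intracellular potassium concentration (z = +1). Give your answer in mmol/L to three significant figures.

Nernst: E = (61.2/1) · log₁₀([out]/[in]), so log₁₀([out]/[in]) = -97.4 × 1 / 61.2 = -1.5915.
[out]/[in] = 10^(-1.5915) = 0.02562.
[in] = 3.02 / 0.02562 = 117.9 mmol/L.

118 mmol/L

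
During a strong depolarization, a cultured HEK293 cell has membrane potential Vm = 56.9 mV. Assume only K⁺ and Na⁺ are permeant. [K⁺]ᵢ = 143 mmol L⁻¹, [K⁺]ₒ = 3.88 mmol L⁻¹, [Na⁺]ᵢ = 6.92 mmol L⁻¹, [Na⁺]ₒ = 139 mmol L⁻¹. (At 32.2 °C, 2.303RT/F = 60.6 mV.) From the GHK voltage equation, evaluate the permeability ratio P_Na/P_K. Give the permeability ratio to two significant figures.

Let α = P_Na/P_K. GHK: Vm = 60.6·log₁₀[(Kₒ + α·Naₒ)/(Kᵢ + α·Naᵢ)].
10^(Vm/60.6) = 10^(56.9/60.6) = 8.6885
So 8.6885·(Kᵢ + α·Naᵢ) = Kₒ + α·Naₒ → α = (8.6885·143.0 − 3.88) / (139.0 − 8.6885·6.92)
α = (1242 − 3.88) / (139.0 − 60.12) = 1239/78.88 = 15.7

16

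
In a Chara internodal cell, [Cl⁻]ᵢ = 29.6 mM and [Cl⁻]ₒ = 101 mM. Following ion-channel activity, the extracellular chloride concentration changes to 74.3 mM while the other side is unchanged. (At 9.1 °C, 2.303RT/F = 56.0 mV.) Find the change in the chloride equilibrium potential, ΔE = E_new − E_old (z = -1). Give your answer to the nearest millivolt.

E_old = (56.0/-1)·log₁₀(101/29.6) = -29.85 mV
E_new = (56.0/-1)·log₁₀(74.3/29.6) = -22.38 mV
ΔE = -22.38 − (-29.85) = 7.47 mV

7 mV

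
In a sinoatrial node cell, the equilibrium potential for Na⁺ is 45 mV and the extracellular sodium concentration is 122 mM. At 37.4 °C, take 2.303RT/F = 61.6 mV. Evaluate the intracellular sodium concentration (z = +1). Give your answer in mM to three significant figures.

Nernst: E = (61.6/1) · log₁₀([out]/[in]), so log₁₀([out]/[in]) = 45.0 × 1 / 61.6 = 0.7305.
[out]/[in] = 10^(0.7305) = 5.377.
[in] = 122 / 5.377 = 22.69 mM.

22.7 mM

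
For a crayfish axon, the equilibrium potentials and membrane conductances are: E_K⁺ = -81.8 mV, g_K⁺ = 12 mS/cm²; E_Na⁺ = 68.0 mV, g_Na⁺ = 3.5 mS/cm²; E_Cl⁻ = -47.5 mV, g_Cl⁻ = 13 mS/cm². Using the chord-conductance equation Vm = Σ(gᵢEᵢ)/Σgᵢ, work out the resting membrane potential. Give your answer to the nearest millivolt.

-48 mV

Σ gᵢEᵢ = 12·(-81.8) + 3.5·(68.0) + 13·(-47.5) = -1361.10
Σ gᵢ = 12 + 3.5 + 13 = 28.5
Vm = -1361.10 / 28.5 = -47.76 mV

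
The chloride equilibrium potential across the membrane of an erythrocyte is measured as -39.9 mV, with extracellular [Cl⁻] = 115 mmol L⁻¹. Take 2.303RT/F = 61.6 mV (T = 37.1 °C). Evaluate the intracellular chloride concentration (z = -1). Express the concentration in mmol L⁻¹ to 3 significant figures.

25.9 mmol L⁻¹

Nernst: E = (61.6/-1) · log₁₀([out]/[in]), so log₁₀([out]/[in]) = -39.9 × -1 / 61.6 = 0.6477.
[out]/[in] = 10^(0.6477) = 4.444.
[in] = 115 / 4.444 = 25.88 mmol L⁻¹.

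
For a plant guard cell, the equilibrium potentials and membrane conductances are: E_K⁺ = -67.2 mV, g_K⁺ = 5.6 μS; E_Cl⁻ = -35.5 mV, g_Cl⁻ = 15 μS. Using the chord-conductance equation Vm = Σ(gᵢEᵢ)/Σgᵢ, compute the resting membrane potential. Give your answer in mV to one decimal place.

-44.1 mV

Σ gᵢEᵢ = 5.6·(-67.2) + 15·(-35.5) = -908.82
Σ gᵢ = 5.6 + 15 = 20.6
Vm = -908.82 / 20.6 = -44.12 mV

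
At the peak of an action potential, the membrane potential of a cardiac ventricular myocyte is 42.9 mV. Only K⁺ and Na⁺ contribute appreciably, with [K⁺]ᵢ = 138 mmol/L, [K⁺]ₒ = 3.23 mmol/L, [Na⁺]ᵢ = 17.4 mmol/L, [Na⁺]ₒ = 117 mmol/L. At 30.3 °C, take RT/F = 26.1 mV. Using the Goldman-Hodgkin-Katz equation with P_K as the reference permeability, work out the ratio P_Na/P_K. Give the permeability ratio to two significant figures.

Let α = P_Na/P_K. GHK: Vm = 26.1·ln[(Kₒ + α·Naₒ)/(Kᵢ + α·Naᵢ)].
e^(Vm/26.1) = e^(42.9/26.1) = 5.1742
So 5.1742·(Kᵢ + α·Naᵢ) = Kₒ + α·Naₒ → α = (5.1742·138.0 − 3.23) / (117.0 − 5.1742·17.4)
α = (714 − 3.23) / (117.0 − 90.03) = 710.8/26.97 = 26.36

26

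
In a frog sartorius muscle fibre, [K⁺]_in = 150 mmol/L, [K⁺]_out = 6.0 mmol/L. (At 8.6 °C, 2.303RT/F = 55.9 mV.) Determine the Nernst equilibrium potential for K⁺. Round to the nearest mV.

E = (55.9/z) · log₁₀([K⁺]_out/[K⁺]_in) with z = +1.
= (55.9/1) · log₁₀(6.0/150) = 55.90 · log₁₀(0.04)
= 55.90 · (-1.3979) = -78.14 mV

-78 mV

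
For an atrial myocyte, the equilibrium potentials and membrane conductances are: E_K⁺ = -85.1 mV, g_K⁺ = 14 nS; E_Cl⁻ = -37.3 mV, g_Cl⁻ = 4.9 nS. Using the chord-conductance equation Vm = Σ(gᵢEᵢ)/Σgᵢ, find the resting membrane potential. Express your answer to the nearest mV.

Σ gᵢEᵢ = 14·(-85.1) + 4.9·(-37.3) = -1374.17
Σ gᵢ = 14 + 4.9 = 18.9
Vm = -1374.17 / 18.9 = -72.71 mV

-73 mV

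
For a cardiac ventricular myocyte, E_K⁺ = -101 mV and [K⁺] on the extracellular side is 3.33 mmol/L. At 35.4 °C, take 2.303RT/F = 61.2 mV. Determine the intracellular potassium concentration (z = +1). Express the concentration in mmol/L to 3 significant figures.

Nernst: E = (61.2/1) · log₁₀([out]/[in]), so log₁₀([out]/[in]) = -101.0 × 1 / 61.2 = -1.6503.
[out]/[in] = 10^(-1.6503) = 0.02237.
[in] = 3.33 / 0.02237 = 148.9 mmol/L.

149 mmol/L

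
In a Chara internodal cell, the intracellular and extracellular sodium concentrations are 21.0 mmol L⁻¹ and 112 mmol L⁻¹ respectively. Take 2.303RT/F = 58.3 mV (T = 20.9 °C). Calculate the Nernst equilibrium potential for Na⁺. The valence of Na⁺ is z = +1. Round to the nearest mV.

E = (58.3/z) · log₁₀([Na⁺]_out/[Na⁺]_in) with z = +1.
= (58.3/1) · log₁₀(112/21.0) = 58.30 · log₁₀(5.333)
= 58.30 · (0.7270) = 42.38 mV

42 mV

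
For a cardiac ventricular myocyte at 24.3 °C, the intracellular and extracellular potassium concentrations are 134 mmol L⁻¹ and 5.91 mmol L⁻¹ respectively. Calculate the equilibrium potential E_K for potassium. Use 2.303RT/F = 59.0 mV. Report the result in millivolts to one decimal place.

-80.0 mV

E = (59.0/z) · log₁₀([K⁺]_out/[K⁺]_in) with z = +1.
= (59.0/1) · log₁₀(5.91/134) = 59.00 · log₁₀(0.0441)
= 59.00 · (-1.3555) = -79.98 mV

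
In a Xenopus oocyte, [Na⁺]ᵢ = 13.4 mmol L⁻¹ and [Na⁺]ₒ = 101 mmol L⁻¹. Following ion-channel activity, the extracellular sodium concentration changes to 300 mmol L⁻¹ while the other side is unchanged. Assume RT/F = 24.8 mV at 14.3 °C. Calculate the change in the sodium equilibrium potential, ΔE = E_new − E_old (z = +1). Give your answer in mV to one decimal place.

E_old = (24.8/1)·ln(101/13.4) = 50.09 mV
E_new = (24.8/1)·ln(300/13.4) = 77.09 mV
ΔE = 77.09 − (50.09) = 27.00 mV

27.0 mV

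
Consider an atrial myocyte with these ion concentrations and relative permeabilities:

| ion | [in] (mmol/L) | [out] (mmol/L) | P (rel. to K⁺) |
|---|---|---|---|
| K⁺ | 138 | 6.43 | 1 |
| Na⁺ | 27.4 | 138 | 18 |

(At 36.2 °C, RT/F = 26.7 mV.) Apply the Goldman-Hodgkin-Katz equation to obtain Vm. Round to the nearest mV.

Vm = 26.7 · ln[(Σ P·[cation]ₒ + Σ P·[anion]ᵢ) / (Σ P·[cation]ᵢ + Σ P·[anion]ₒ)]
Numerator = 1×6.43 + 18×138 = 2490
Denominator = 1×138 + 18×27.4 = 631.2
Vm = 26.7 · ln(3.9455) = 26.7 × (1.3726) = 36.65 mV

37 mV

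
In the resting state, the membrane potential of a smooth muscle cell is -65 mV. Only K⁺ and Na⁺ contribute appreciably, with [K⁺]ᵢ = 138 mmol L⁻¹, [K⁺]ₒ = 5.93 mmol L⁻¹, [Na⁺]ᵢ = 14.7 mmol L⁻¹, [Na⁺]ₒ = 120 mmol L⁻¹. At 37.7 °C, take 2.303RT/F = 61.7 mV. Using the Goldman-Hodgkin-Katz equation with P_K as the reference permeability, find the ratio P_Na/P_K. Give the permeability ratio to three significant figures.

0.0528

Let α = P_Na/P_K. GHK: Vm = 61.7·log₁₀[(Kₒ + α·Naₒ)/(Kᵢ + α·Naᵢ)].
10^(Vm/61.7) = 10^(-65.0/61.7) = 0.088413
So 0.088413·(Kᵢ + α·Naᵢ) = Kₒ + α·Naₒ → α = (0.088413·138.0 − 5.93) / (120.0 − 0.088413·14.7)
α = (12.2 − 5.93) / (120.0 − 1.3) = 6.271/118.7 = 0.05283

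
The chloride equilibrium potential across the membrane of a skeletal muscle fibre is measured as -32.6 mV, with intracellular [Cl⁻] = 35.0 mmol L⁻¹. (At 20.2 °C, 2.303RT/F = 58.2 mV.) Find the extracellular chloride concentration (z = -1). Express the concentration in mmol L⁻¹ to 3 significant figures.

127 mmol L⁻¹

Nernst: E = (58.2/-1) · log₁₀([out]/[in]), so log₁₀([out]/[in]) = -32.6 × -1 / 58.2 = 0.5601.
[out]/[in] = 10^(0.5601) = 3.632.
[out] = 3.632 × 35.0 = 127.1 mmol L⁻¹.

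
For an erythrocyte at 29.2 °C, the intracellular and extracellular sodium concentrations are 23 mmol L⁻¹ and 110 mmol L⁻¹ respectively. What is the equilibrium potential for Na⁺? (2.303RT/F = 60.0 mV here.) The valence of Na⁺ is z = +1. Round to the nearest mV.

41 mV

E = (60.0/z) · log₁₀([Na⁺]_out/[Na⁺]_in) with z = +1.
= (60.0/1) · log₁₀(110/23) = 60.00 · log₁₀(4.783)
= 60.00 · (0.6797) = 40.78 mV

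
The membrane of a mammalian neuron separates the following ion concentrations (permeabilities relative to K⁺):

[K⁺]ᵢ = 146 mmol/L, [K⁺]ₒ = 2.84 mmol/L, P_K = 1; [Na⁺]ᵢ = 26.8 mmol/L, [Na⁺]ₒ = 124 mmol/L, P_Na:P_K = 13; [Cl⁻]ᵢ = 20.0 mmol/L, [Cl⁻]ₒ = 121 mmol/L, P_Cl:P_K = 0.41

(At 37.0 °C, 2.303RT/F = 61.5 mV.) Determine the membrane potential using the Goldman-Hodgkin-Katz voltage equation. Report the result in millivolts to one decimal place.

29.2 mV

Vm = 61.5 · log₁₀[(Σ P·[cation]ₒ + Σ P·[anion]ᵢ) / (Σ P·[cation]ᵢ + Σ P·[anion]ₒ)]
Numerator = 1×2.84 + 13×124 + 0.41×20.0 = 1623
Denominator = 1×146 + 13×26.8 + 0.41×121 = 544
Vm = 61.5 · log₁₀(2.9835) = 61.5 × (0.4747) = 29.20 mV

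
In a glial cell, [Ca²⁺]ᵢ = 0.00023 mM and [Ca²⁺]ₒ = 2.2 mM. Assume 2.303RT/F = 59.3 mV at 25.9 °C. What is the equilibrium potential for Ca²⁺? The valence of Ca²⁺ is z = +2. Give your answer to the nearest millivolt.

E = (59.3/z) · log₁₀([Ca²⁺]_out/[Ca²⁺]_in) with z = +2.
= (59.3/2) · log₁₀(2.2/0.00023) = 29.65 · log₁₀(9565)
= 29.65 · (3.9807) = 118.03 mV

118 mV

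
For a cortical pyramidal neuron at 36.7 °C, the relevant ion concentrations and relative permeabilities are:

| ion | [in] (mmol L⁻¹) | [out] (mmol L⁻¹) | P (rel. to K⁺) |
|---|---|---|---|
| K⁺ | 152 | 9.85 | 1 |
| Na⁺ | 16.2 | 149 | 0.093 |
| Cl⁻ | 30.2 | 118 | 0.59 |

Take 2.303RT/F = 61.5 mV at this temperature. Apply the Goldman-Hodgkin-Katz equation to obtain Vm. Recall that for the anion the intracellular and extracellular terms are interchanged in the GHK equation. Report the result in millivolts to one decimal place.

Vm = 61.5 · log₁₀[(Σ P·[cation]ₒ + Σ P·[anion]ᵢ) / (Σ P·[cation]ᵢ + Σ P·[anion]ₒ)]
Numerator = 1×9.85 + 0.093×149 + 0.59×30.2 = 41.52
Denominator = 1×152 + 0.093×16.2 + 0.59×118 = 223.1
Vm = 61.5 · log₁₀(0.18611) = 61.5 × (-0.7302) = -44.91 mV

-44.9 mV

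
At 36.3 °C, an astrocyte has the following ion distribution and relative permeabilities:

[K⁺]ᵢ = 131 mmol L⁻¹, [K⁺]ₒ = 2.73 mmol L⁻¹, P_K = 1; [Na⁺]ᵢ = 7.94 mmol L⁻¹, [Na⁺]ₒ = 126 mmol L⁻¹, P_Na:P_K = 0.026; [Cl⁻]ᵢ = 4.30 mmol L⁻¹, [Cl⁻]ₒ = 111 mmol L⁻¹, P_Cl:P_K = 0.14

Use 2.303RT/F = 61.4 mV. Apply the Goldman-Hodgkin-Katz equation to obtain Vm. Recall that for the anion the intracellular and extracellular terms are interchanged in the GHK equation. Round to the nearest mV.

Vm = 61.4 · log₁₀[(Σ P·[cation]ₒ + Σ P·[anion]ᵢ) / (Σ P·[cation]ᵢ + Σ P·[anion]ₒ)]
Numerator = 1×2.73 + 0.026×126 + 0.14×4.30 = 6.608
Denominator = 1×131 + 0.026×7.94 + 0.14×111 = 146.7
Vm = 61.4 · log₁₀(0.04503) = 61.4 × (-1.3465) = -82.67 mV

-83 mV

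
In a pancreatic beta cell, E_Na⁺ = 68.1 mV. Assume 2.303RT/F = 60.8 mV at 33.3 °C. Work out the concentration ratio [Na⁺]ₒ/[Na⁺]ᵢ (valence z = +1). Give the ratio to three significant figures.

log₁₀([out]/[in]) = E·z/(60.8) = 68.1 × 1 / 60.8 = 1.1201
[out]/[in] = 10^(1.1201) = 13.18

13.2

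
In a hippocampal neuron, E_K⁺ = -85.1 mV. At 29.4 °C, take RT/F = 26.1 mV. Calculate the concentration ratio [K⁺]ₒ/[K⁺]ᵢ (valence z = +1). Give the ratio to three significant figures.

ln([out]/[in]) = E·z/(26.1) = -85.1 × 1 / 26.1 = -3.2605
[out]/[in] = e^(-3.2605) = 0.03837

0.0384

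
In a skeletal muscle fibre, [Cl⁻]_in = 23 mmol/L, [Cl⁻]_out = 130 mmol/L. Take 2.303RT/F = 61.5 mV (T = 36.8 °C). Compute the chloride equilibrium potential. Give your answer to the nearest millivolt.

-46 mV

E = (61.5/z) · log₁₀([Cl⁻]_out/[Cl⁻]_in) with z = -1.
For an anion, dividing by z = -1 reverses the sign.
= (61.5/-1) · log₁₀(130/23) = -61.50 · log₁₀(5.652)
= -61.50 · (0.7522) = -46.26 mV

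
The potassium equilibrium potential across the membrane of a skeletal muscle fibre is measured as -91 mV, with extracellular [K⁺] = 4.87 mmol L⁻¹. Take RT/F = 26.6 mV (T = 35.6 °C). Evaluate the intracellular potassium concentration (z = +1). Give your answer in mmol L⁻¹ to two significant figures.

Nernst: E = (26.6/1) · ln([out]/[in]), so ln([out]/[in]) = -91.0 × 1 / 26.6 = -3.4211.
[out]/[in] = e^(-3.4211) = 0.03268.
[in] = 4.87 / 0.03268 = 149 mmol L⁻¹.

150 mmol L⁻¹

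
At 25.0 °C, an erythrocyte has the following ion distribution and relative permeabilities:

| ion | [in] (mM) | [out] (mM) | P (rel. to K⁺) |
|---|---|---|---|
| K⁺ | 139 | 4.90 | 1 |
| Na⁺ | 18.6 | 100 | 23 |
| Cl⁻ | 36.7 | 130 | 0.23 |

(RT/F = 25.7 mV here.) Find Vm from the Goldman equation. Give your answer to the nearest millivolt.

35 mV

Vm = 25.7 · ln[(Σ P·[cation]ₒ + Σ P·[anion]ᵢ) / (Σ P·[cation]ᵢ + Σ P·[anion]ₒ)]
Numerator = 1×4.90 + 23×100 + 0.23×36.7 = 2313
Denominator = 1×139 + 23×18.6 + 0.23×130 = 596.7
Vm = 25.7 · ln(3.8769) = 25.7 × (1.3550) = 34.82 mV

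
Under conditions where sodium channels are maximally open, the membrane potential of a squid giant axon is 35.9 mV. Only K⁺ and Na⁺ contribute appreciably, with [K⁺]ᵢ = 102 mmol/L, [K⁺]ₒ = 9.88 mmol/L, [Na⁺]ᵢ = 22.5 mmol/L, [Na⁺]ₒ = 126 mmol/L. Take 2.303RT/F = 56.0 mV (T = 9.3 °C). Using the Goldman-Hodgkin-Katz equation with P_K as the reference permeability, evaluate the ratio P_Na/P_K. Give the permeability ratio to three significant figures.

15.8

Let α = P_Na/P_K. GHK: Vm = 56.0·log₁₀[(Kₒ + α·Naₒ)/(Kᵢ + α·Naᵢ)].
10^(Vm/56.0) = 10^(35.9/56.0) = 4.3759
So 4.3759·(Kᵢ + α·Naᵢ) = Kₒ + α·Naₒ → α = (4.3759·102.0 − 9.88) / (126.0 − 4.3759·22.5)
α = (446.3 − 9.88) / (126.0 − 98.46) = 436.5/27.54 = 15.85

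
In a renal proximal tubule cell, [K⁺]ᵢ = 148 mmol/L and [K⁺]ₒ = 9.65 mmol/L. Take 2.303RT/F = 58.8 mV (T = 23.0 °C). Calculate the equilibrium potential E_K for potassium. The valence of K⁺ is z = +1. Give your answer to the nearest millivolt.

E = (58.8/z) · log₁₀([K⁺]_out/[K⁺]_in) with z = +1.
= (58.8/1) · log₁₀(9.65/148) = 58.80 · log₁₀(0.0652)
= 58.80 · (-1.1857) = -69.72 mV

-70 mV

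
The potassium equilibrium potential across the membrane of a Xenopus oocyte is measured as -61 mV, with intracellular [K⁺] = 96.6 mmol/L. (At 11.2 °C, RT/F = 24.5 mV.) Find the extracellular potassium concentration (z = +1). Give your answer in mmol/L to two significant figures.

Nernst: E = (24.5/1) · ln([out]/[in]), so ln([out]/[in]) = -61.0 × 1 / 24.5 = -2.4898.
[out]/[in] = e^(-2.4898) = 0.08293.
[out] = 0.08293 × 96.6 = 8.011 mmol/L.

8.0 mmol/L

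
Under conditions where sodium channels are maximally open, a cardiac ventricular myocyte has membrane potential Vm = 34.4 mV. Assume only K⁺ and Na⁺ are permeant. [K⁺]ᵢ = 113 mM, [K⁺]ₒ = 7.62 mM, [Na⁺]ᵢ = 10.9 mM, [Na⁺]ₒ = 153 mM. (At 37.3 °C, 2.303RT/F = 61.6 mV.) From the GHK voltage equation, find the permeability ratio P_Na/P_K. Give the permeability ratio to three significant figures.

Let α = P_Na/P_K. GHK: Vm = 61.6·log₁₀[(Kₒ + α·Naₒ)/(Kᵢ + α·Naᵢ)].
10^(Vm/61.6) = 10^(34.4/61.6) = 3.6178
So 3.6178·(Kᵢ + α·Naᵢ) = Kₒ + α·Naₒ → α = (3.6178·113.0 − 7.62) / (153.0 − 3.6178·10.9)
α = (408.8 − 7.62) / (153.0 − 39.43) = 401.2/113.6 = 3.533

3.53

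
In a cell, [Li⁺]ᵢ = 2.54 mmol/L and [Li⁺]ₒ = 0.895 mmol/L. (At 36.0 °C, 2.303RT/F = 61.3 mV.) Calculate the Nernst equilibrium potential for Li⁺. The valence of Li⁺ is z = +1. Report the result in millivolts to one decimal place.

E = (61.3/z) · log₁₀([Li⁺]_out/[Li⁺]_in) with z = +1.
= (61.3/1) · log₁₀(0.895/2.54) = 61.30 · log₁₀(0.3524)
= 61.30 · (-0.4530) = -27.77 mV

-27.8 mV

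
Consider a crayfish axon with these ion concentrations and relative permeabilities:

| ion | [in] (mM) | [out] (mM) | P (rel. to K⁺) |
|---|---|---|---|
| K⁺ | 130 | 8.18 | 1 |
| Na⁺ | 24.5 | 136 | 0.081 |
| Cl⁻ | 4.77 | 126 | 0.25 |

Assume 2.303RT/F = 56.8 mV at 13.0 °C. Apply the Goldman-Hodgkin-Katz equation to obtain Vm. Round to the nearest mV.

-51 mV

Vm = 56.8 · log₁₀[(Σ P·[cation]ₒ + Σ P·[anion]ᵢ) / (Σ P·[cation]ᵢ + Σ P·[anion]ₒ)]
Numerator = 1×8.18 + 0.081×136 + 0.25×4.77 = 20.39
Denominator = 1×130 + 0.081×24.5 + 0.25×126 = 163.5
Vm = 56.8 · log₁₀(0.12471) = 56.8 × (-0.9041) = -51.35 mV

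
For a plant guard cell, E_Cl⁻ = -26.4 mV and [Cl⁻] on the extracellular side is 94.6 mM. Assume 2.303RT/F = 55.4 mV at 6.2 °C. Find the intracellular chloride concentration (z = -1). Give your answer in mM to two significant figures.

32 mM

Nernst: E = (55.4/-1) · log₁₀([out]/[in]), so log₁₀([out]/[in]) = -26.4 × -1 / 55.4 = 0.4765.
[out]/[in] = 10^(0.4765) = 2.996.
[in] = 94.6 / 2.996 = 31.58 mM.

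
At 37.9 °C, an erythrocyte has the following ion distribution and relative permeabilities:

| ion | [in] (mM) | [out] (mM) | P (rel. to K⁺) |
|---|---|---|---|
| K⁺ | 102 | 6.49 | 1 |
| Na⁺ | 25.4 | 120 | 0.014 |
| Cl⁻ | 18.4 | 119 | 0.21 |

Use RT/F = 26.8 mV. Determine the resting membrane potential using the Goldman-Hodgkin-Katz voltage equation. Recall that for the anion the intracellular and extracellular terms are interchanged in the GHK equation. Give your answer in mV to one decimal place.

-63.2 mV

Vm = 26.8 · ln[(Σ P·[cation]ₒ + Σ P·[anion]ᵢ) / (Σ P·[cation]ᵢ + Σ P·[anion]ₒ)]
Numerator = 1×6.49 + 0.014×120 + 0.21×18.4 = 12.03
Denominator = 1×102 + 0.014×25.4 + 0.21×119 = 127.3
Vm = 26.8 · ln(0.094499) = 26.8 × (-2.3592) = -63.23 mV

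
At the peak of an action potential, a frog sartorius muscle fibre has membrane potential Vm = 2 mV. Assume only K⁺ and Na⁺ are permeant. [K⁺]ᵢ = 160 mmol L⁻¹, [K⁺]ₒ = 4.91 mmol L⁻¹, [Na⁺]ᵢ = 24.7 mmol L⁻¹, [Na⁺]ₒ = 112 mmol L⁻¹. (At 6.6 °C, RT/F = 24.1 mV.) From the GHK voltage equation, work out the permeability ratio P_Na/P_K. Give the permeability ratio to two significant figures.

2.0

Let α = P_Na/P_K. GHK: Vm = 24.1·ln[(Kₒ + α·Naₒ)/(Kᵢ + α·Naᵢ)].
e^(Vm/24.1) = e^(2.0/24.1) = 1.0865
So 1.0865·(Kᵢ + α·Naᵢ) = Kₒ + α·Naₒ → α = (1.0865·160.0 − 4.91) / (112.0 − 1.0865·24.7)
α = (173.8 − 4.91) / (112.0 − 26.84) = 168.9/85.16 = 1.984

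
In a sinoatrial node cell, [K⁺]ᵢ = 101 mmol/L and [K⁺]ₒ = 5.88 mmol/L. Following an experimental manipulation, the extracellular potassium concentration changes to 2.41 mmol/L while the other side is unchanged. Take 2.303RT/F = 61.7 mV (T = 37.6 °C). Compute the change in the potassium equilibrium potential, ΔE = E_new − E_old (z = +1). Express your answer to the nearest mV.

E_old = (61.7/1)·log₁₀(5.88/101) = -76.20 mV
E_new = (61.7/1)·log₁₀(2.41/101) = -100.10 mV
ΔE = -100.10 − (-76.20) = -23.90 mV

-24 mV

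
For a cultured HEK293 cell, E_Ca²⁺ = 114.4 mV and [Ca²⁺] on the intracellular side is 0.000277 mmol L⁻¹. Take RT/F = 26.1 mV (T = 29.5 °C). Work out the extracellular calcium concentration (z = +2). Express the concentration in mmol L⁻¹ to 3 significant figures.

1.78 mmol L⁻¹

Nernst: E = (26.1/2) · ln([out]/[in]), so ln([out]/[in]) = 114.4 × 2 / 26.1 = 8.7663.
[out]/[in] = e^(8.7663) = 6414.
[out] = 6414 × 0.000277 = 1.777 mmol L⁻¹.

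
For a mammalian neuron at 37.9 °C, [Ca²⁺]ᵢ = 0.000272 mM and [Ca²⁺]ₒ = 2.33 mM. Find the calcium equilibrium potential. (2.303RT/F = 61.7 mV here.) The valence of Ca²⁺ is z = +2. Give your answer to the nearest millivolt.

121 mV

E = (61.7/z) · log₁₀([Ca²⁺]_out/[Ca²⁺]_in) with z = +2.
= (61.7/2) · log₁₀(2.33/0.000272) = 30.85 · log₁₀(8566)
= 30.85 · (3.9328) = 121.33 mV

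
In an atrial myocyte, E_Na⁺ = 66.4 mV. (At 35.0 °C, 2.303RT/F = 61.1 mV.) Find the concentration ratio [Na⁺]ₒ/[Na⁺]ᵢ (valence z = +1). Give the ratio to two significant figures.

log₁₀([out]/[in]) = E·z/(61.1) = 66.4 × 1 / 61.1 = 1.0867
[out]/[in] = 10^(1.0867) = 12.21

12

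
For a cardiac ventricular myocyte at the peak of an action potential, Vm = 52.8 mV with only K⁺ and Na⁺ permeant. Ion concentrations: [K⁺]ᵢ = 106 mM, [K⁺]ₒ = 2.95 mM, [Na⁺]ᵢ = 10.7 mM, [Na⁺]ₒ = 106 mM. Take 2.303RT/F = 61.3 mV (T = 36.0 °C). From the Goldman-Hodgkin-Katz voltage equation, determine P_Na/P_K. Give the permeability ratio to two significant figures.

27

Let α = P_Na/P_K. GHK: Vm = 61.3·log₁₀[(Kₒ + α·Naₒ)/(Kᵢ + α·Naᵢ)].
10^(Vm/61.3) = 10^(52.8/61.3) = 7.2667
So 7.2667·(Kᵢ + α·Naᵢ) = Kₒ + α·Naₒ → α = (7.2667·106.0 − 2.95) / (106.0 − 7.2667·10.7)
α = (770.3 − 2.95) / (106.0 − 77.75) = 767.3/28.25 = 27.17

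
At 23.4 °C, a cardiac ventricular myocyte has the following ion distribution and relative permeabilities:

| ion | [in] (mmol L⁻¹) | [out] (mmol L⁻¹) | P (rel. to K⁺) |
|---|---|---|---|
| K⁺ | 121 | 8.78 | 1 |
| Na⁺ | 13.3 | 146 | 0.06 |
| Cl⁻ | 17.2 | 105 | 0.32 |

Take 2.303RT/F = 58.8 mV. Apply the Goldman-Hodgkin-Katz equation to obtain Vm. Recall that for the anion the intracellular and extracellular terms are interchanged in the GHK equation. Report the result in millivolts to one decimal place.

-48.7 mV

Vm = 58.8 · log₁₀[(Σ P·[cation]ₒ + Σ P·[anion]ᵢ) / (Σ P·[cation]ᵢ + Σ P·[anion]ₒ)]
Numerator = 1×8.78 + 0.06×146 + 0.32×17.2 = 23.04
Denominator = 1×121 + 0.06×13.3 + 0.32×105 = 155.4
Vm = 58.8 · log₁₀(0.14829) = 58.8 × (-0.8289) = -48.74 mV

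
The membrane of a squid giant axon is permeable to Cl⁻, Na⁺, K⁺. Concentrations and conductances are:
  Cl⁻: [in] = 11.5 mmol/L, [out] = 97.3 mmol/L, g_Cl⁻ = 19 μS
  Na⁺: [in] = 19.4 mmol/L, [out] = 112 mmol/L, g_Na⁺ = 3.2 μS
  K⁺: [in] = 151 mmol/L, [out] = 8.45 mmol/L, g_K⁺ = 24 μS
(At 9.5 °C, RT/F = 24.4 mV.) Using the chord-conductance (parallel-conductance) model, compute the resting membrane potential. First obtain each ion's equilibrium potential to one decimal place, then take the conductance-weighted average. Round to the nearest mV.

E_Cl⁻ = (24.4/-1)·ln(97.3/11.5) = -52.1 mV
E_Na⁺ = (24.4/1)·ln(112/19.4) = 42.8 mV
E_K⁺ = (24.4/1)·ln(8.45/151) = -70.3 mV
Vm = (Σ gᵢEᵢ)/(Σ gᵢ) = (19·-52.1 + 3.2·42.8 + 24·-70.3) / (19 + 3.2 + 24)
= -2540.14 / 46.2 = -54.98 mV

-55 mV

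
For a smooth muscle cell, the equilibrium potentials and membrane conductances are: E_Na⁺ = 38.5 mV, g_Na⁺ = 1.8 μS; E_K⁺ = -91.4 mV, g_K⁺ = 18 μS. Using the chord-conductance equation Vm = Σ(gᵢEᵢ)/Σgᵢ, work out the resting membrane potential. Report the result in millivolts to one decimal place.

-79.6 mV

Σ gᵢEᵢ = 1.8·(38.5) + 18·(-91.4) = -1575.90
Σ gᵢ = 1.8 + 18 = 19.8
Vm = -1575.90 / 19.8 = -79.59 mV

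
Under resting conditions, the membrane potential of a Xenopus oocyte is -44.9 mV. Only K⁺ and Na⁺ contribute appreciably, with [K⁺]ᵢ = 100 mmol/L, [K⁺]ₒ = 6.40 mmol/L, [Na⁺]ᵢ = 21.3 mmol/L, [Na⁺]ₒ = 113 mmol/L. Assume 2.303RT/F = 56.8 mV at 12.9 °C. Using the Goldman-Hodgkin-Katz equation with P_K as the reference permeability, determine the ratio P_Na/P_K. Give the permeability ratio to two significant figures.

Let α = P_Na/P_K. GHK: Vm = 56.8·log₁₀[(Kₒ + α·Naₒ)/(Kᵢ + α·Naᵢ)].
10^(Vm/56.8) = 10^(-44.9/56.8) = 0.162
So 0.162·(Kᵢ + α·Naᵢ) = Kₒ + α·Naₒ → α = (0.162·100.0 − 6.4) / (113.0 − 0.162·21.3)
α = (16.2 − 6.4) / (113.0 − 3.451) = 9.8/109.5 = 0.08945

0.089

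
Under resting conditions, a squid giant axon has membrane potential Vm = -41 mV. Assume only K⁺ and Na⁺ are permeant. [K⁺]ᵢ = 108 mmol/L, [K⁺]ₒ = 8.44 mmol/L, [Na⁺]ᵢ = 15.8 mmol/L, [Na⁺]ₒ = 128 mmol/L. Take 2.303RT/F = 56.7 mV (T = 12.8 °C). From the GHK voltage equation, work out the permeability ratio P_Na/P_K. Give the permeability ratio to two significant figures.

0.096

Let α = P_Na/P_K. GHK: Vm = 56.7·log₁₀[(Kₒ + α·Naₒ)/(Kᵢ + α·Naᵢ)].
10^(Vm/56.7) = 10^(-41.0/56.7) = 0.18919
So 0.18919·(Kᵢ + α·Naᵢ) = Kₒ + α·Naₒ → α = (0.18919·108.0 − 8.44) / (128.0 − 0.18919·15.8)
α = (20.43 − 8.44) / (128.0 − 2.989) = 11.99/125 = 0.09593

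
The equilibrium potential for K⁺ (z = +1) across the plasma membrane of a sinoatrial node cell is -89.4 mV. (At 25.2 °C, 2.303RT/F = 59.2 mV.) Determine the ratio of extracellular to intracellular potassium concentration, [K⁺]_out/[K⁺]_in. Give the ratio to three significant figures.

0.0309

log₁₀([out]/[in]) = E·z/(59.2) = -89.4 × 1 / 59.2 = -1.5101
[out]/[in] = 10^(-1.5101) = 0.03089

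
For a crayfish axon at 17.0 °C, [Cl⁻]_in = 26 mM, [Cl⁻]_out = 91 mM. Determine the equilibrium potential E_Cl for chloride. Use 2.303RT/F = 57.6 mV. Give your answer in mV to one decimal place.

-31.3 mV

E = (57.6/z) · log₁₀([Cl⁻]_out/[Cl⁻]_in) with z = -1.
For an anion, dividing by z = -1 reverses the sign.
= (57.6/-1) · log₁₀(91/26) = -57.60 · log₁₀(3.5)
= -57.60 · (0.5441) = -31.34 mV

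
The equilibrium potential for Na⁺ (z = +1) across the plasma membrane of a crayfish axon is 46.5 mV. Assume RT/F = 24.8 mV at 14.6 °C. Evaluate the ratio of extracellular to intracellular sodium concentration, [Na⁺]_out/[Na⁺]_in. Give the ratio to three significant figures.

6.52

ln([out]/[in]) = E·z/(24.8) = 46.5 × 1 / 24.8 = 1.8750
[out]/[in] = e^(1.8750) = 6.521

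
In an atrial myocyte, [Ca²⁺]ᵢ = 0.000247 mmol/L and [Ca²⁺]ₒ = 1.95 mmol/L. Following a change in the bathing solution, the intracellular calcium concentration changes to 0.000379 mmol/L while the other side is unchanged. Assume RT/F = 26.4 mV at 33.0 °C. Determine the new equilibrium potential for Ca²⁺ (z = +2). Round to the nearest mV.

113 mV

After the shift: [Ca²⁺]_out = 1.95, [Ca²⁺]_in = 0.000379 mmol/L.
E_new = (26.4/2)·ln(1.95/0.000379) = 13.20 · (8.5458) = 112.80 mV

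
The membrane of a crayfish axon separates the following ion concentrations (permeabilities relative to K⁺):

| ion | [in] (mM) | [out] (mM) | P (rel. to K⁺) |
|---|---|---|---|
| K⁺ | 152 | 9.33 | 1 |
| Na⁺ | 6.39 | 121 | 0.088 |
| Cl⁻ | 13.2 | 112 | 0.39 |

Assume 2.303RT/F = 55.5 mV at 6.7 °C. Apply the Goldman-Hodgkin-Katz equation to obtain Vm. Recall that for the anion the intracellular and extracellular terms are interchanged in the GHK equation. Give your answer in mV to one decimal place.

Vm = 55.5 · log₁₀[(Σ P·[cation]ₒ + Σ P·[anion]ᵢ) / (Σ P·[cation]ᵢ + Σ P·[anion]ₒ)]
Numerator = 1×9.33 + 0.088×121 + 0.39×13.2 = 25.13
Denominator = 1×152 + 0.088×6.39 + 0.39×112 = 196.2
Vm = 55.5 · log₁₀(0.12804) = 55.5 × (-0.8927) = -49.54 mV

-49.5 mV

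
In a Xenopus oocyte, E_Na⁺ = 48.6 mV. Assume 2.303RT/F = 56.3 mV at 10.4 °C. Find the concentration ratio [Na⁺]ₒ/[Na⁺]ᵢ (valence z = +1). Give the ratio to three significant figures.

log₁₀([out]/[in]) = E·z/(56.3) = 48.6 × 1 / 56.3 = 0.8632
[out]/[in] = 10^(0.8632) = 7.298

7.30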